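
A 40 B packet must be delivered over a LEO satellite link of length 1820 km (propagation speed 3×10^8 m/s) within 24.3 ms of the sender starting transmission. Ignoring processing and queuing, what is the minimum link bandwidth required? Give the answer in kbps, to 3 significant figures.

L = 320 bits.
Propagation delay = 1820000 / 300000000 = 6.06667 ms.
Transmission budget = 24.3 − 6.06667 = 18.2333 ms.
R ≥ L / t_tx = 320 bits / 0.0182333 s = 17.6 kbps.

17.6 kbps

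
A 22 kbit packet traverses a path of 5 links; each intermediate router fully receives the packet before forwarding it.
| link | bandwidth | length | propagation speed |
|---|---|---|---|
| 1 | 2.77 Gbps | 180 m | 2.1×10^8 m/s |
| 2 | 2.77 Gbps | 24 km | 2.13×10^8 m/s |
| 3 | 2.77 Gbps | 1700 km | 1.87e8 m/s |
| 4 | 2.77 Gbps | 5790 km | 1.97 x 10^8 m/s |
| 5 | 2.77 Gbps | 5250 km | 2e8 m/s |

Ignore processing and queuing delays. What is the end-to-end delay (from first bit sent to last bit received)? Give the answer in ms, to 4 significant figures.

L = 22000 bits.
Transmission delay per hop = L/R = 22000/2770000000 = 0.00794224 ms; 5 hops → 0.0397112 ms.
Propagation delays (d/s per hop): 0.000857143, 0.112676, 9.09091, 29.3909, 26.25 ms; sum = 64.8453 ms.
End-to-end = 64.89 ms.

64.89 ms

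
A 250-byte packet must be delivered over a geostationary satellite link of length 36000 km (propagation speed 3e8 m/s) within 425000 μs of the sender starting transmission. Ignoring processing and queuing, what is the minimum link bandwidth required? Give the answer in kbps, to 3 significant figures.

6.56 kbps

L = 2000 bits.
Propagation delay = 36000000 / 300000000 = 120000 μs.
Transmission budget = 425000 − 120000 = 305000 μs.
R ≥ L / t_tx = 2000 bits / 0.305 s = 6.56 kbps.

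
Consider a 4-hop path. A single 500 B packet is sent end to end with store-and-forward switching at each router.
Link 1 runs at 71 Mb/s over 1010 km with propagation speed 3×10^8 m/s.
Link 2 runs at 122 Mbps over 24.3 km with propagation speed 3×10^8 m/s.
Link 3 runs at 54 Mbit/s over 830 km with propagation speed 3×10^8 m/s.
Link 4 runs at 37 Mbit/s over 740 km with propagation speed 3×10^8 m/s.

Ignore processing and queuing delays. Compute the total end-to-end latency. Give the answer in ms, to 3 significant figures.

8.95 ms

L = 500 × 8 = 4000 bits.
Transmission delays (L/R per hop): 0.056338, 0.0327869, 0.0740741, 0.108108 ms; sum = 0.271307 ms.
Propagation delays (d/s per hop): 3.36667, 0.081, 2.76667, 2.46667 ms; sum = 8.681 ms.
End-to-end = 8.95 ms.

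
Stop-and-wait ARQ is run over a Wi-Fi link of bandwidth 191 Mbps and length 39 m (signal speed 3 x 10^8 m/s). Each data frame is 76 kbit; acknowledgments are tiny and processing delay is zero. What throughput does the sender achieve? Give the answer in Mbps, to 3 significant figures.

t_tx = L/R = 76000/191000000 = 0.000397906 s.
t_prop = 39/300000000 = 1.3e-07 s; RTT = 2.6e-07 s.
Cycle = t_tx + RTT = 0.000398166 s.
Throughput = L / cycle = 76000 / 0.000398166 = 191 Mbps.

191 Mbps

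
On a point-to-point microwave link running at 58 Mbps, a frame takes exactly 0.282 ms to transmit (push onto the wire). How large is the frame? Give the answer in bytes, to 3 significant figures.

L = R × t_tx = 58000000 b/s × 0.000282 s = 16356 bits.
In bytes: 16356 / 8 = 2040 bytes.

2040 bytes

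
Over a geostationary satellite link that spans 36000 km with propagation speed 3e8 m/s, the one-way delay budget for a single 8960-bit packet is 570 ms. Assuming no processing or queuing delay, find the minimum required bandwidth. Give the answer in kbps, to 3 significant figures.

Propagation delay = 36000000 / 300000000 = 120 ms.
Transmission budget = 570 − 120 = 450 ms.
R ≥ L / t_tx = 8960 bits / 0.45 s = 19.9 kbps.

19.9 kbps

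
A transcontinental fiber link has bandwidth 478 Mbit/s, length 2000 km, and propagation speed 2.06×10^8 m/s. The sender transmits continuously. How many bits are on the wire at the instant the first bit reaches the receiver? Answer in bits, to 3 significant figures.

Propagation delay = 2000000 / 206000000 = 0.00970874 s.
BDP = R × t_prop = 478000000 × 0.00970874 = 4640780 bits.

4640000 bits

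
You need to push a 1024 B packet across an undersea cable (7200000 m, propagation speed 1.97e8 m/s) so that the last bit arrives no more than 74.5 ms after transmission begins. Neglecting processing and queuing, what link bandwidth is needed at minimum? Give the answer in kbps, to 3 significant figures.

L = 8192 bits.
Propagation delay = 7200000 / 197000000 = 36.5482 ms.
Transmission budget = 74.5 − 36.5482 = 37.9518 ms.
R ≥ L / t_tx = 8192 bits / 0.0379518 s = 216 kbps.

216 kbps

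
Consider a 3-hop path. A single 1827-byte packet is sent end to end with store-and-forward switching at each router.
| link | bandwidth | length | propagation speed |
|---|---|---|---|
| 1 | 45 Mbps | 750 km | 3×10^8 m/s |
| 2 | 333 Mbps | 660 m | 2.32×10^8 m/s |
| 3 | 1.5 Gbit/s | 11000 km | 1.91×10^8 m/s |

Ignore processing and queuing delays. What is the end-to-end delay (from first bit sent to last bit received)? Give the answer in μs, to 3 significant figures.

L = 1827 × 8 = 14616 bits.
Transmission delays (L/R per hop): 324.8, 43.8919, 9.744 μs; sum = 378.436 μs.
Propagation delays (d/s per hop): 2500, 2.84483, 57591.6 μs; sum = 60094.5 μs.
End-to-end = 60500 μs.

60500 μs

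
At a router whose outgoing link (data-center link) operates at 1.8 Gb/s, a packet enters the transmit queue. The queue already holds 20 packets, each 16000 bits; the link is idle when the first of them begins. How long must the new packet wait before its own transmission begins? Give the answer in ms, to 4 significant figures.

Each queued packet: L/R = 16000/1800000000 = 0.00888889 ms.
20 queued → 0.177778 ms.
Queuing delay = 0.1778 ms.

0.1778 ms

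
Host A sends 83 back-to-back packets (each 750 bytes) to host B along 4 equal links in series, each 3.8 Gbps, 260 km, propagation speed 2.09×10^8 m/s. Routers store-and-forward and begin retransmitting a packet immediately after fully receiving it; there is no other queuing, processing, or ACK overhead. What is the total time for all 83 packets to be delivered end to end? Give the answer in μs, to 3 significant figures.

5110 μs

Per-hop transmission t_tx = L/R = 6000/3800000000 = 1.57895 μs.
Per-hop propagation t_prop = 260000/209000000 = 1244.02 μs.
Pipeline fill: first packet needs 4·t_tx to clear all hops; remaining 82 packets each add one t_tx.
Total = (4+83-1)·t_tx + 4·t_prop = 86·1.57895 + 4·1244.02 = 5110 μs.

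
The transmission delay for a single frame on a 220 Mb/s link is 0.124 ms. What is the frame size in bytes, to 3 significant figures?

L = R × t_tx = 220000000 b/s × 0.000124 s = 27280 bits.
In bytes: 27280 / 8 = 3410 bytes.

3410 bytes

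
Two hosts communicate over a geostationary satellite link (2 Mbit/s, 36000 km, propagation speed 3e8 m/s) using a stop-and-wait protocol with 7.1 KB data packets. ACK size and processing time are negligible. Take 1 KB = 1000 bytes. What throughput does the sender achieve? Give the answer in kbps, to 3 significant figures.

212 kbps

t_tx = L/R = 56800/2000000 = 0.0284 s.
t_prop = 36000000/300000000 = 0.12 s; RTT = 0.24 s.
Cycle = t_tx + RTT = 0.2684 s.
Throughput = L / cycle = 56800 / 0.2684 = 212 kbps.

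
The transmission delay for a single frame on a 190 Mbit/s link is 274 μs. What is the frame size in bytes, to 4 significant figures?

6508 bytes

L = R × t_tx = 190000000 b/s × 0.000274 s = 52060 bits.
In bytes: 52060 / 8 = 6508 bytes.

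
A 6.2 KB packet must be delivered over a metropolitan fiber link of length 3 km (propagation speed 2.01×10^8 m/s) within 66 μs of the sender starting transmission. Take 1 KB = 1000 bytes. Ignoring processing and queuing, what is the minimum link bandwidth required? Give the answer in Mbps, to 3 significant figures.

L = 49600 bits.
Propagation delay = 3000 / 2.01e+08 = 14.9254 μs.
Transmission budget = 66 − 14.9254 = 51.0746 μs.
R ≥ L / t_tx = 49600 bits / 5.10746e-05 s = 971 Mbps.

971 Mbps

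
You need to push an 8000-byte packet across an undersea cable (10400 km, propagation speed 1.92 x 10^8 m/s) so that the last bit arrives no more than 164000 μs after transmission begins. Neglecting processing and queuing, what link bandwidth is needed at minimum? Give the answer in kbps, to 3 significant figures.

L = 64000 bits.
Propagation delay = 10400000 / 192000000 = 54166.7 μs.
Transmission budget = 164000 − 54166.7 = 109833 μs.
R ≥ L / t_tx = 64000 bits / 0.109833 s = 583 kbps.

583 kbps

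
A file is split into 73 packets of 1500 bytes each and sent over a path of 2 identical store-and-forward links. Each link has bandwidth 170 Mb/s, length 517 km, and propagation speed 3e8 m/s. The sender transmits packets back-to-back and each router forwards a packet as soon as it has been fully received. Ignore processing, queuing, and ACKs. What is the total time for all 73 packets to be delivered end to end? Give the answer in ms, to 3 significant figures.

8.67 ms

Per-hop transmission t_tx = L/R = 12000/170000000 = 0.0705882 ms.
Per-hop propagation t_prop = 517000/300000000 = 1.72333 ms.
Pipeline fill: first packet needs 2·t_tx to clear all hops; remaining 72 packets each add one t_tx.
Total = (2+73-1)·t_tx + 2·t_prop = 74·0.0705882 + 2·1.72333 = 8.67 ms.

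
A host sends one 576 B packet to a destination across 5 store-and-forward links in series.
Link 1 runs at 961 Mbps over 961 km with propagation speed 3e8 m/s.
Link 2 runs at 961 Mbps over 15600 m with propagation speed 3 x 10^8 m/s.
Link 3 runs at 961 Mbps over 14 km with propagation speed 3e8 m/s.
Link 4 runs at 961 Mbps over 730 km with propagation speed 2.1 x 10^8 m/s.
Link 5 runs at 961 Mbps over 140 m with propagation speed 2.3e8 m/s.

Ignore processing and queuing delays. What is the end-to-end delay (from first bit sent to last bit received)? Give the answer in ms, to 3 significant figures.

6.80 ms

L = 576 × 8 = 4608 bits.
Transmission delay per hop = L/R = 4608/961000000 = 0.00479501 ms; 5 hops → 0.023975 ms.
Propagation delays (d/s per hop): 3.20333, 0.052, 0.0466667, 3.47619, 0.000608696 ms; sum = 6.7788 ms.
End-to-end = 6.80 ms.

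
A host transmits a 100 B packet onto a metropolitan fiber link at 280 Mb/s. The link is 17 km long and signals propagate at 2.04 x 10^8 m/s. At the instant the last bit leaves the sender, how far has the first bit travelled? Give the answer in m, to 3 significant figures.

t_tx = L/R = 800/280000000 = 2.85714e-06 s.
Distance = s × t_tx = 204000000 × 2.85714e-06 = 583 m.

583 m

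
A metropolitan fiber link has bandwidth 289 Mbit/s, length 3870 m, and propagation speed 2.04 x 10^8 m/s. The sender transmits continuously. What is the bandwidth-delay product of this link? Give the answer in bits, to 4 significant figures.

5483 bits

Propagation delay = 3870 / 204000000 = 1.89706e-05 s.
BDP = R × t_prop = 289000000 × 1.89706e-05 = 5482.5 bits.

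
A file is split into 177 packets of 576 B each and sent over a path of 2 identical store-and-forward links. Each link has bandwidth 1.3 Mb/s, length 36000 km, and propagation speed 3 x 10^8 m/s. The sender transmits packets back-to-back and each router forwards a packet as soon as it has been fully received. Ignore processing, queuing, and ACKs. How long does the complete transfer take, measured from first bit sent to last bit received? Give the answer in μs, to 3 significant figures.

871000 μs

Per-hop transmission t_tx = L/R = 4608/1300000 = 3544.62 μs.
Per-hop propagation t_prop = 36000000/300000000 = 120000 μs.
Pipeline fill: first packet needs 2·t_tx to clear all hops; remaining 176 packets each add one t_tx.
Total = (2+177-1)·t_tx + 2·t_prop = 178·3544.62 + 2·120000 = 871000 μs.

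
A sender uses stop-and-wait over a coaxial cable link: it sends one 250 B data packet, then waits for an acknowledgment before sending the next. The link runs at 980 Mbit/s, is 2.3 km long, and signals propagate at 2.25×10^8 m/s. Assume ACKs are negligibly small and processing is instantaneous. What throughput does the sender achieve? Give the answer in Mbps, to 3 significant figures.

88.9 Mbps

t_tx = L/R = 2000/980000000 = 2.04082e-06 s.
t_prop = 2300/225000000 = 1.02222e-05 s; RTT = 2.04444e-05 s.
Cycle = t_tx + RTT = 2.24853e-05 s.
Throughput = L / cycle = 2000 / 2.24853e-05 = 88.9 Mbps.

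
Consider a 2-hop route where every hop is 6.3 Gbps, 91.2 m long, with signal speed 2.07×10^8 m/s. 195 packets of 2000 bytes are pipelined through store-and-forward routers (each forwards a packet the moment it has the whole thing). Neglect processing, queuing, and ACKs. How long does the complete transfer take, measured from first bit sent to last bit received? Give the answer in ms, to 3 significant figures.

0.499 ms

Per-hop transmission t_tx = L/R = 16000/6300000000 = 0.00253968 ms.
Per-hop propagation t_prop = 91.2/2.07e+08 = 0.00044058 ms.
Pipeline fill: first packet needs 2·t_tx to clear all hops; remaining 194 packets each add one t_tx.
Total = (2+195-1)·t_tx + 2·t_prop = 196·0.00253968 + 2·0.00044058 = 0.499 ms.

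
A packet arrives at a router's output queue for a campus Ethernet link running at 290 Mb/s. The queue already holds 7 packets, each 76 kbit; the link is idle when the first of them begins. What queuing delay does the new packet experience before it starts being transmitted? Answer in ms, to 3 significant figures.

Each queued packet: L/R = 76000/290000000 = 0.262069 ms.
7 queued → 1.83448 ms.
Queuing delay = 1.83 ms.

1.83 ms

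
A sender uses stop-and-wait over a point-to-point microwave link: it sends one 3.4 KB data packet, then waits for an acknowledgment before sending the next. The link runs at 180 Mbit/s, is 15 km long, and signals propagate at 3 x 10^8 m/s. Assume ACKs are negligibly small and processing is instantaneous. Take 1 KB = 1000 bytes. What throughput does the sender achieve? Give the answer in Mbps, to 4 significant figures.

t_tx = L/R = 27200/180000000 = 0.000151111 s.
t_prop = 15000/300000000 = 5e-05 s; RTT = 0.0001 s.
Cycle = t_tx + RTT = 0.000251111 s.
Throughput = L / cycle = 27200 / 0.000251111 = 108.3 Mbps.

108.3 Mbps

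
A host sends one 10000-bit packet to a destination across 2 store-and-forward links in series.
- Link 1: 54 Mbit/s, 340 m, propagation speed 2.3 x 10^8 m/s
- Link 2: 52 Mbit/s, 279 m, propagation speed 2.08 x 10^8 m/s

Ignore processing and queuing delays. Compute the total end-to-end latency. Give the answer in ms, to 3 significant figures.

0.380 ms

Transmission delays (L/R per hop): 0.185185, 0.192308 ms; sum = 0.377493 ms.
Propagation delays (d/s per hop): 0.00147826, 0.00134135 ms; sum = 0.00281961 ms.
End-to-end = 0.380 ms.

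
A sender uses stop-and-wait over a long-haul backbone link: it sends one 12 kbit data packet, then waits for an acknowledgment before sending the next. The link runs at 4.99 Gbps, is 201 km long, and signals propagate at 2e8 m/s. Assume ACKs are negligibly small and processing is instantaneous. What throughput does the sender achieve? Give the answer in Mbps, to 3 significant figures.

t_tx = L/R = 12000/4990000000 = 2.40481e-06 s.
t_prop = 201000/200000000 = 0.001005 s; RTT = 0.00201 s.
Cycle = t_tx + RTT = 0.0020124 s.
Throughput = L / cycle = 12000 / 0.0020124 = 5.96 Mbps.

5.96 Mbps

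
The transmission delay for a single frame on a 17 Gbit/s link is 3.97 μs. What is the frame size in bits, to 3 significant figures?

L = R × t_tx = 17000000000 b/s × 3.97e-06 s = 67490 bits.

67500 bits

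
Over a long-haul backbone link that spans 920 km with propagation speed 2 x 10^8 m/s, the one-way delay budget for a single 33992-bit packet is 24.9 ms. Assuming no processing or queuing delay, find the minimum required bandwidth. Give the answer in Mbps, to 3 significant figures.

Propagation delay = 920000 / 200000000 = 4.6 ms.
Transmission budget = 24.9 − 4.6 = 20.3 ms.
R ≥ L / t_tx = 33992 bits / 0.0203 s = 1.67 Mbps.

1.67 Mbps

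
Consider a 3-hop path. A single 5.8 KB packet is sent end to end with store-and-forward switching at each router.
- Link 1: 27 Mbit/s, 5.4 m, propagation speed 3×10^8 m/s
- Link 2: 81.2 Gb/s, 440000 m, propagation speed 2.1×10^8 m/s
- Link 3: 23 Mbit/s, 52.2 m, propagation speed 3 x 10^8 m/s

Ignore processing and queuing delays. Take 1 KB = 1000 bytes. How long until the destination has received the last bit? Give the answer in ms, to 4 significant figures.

5.832 ms

L = 46400 bits.
Transmission delays (L/R per hop): 1.71852, 0.000571429, 2.01739 ms; sum = 3.73648 ms.
Propagation delays (d/s per hop): 1.8e-05, 2.09524, 0.000174 ms; sum = 2.09543 ms.
End-to-end = 5.832 ms.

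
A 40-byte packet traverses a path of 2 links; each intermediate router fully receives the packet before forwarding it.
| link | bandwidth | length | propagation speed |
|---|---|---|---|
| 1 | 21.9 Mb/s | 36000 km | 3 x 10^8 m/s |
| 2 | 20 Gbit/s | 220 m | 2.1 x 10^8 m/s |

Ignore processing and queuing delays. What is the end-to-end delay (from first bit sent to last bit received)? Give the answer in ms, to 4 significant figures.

L = 40 × 8 = 320 bits.
Transmission delays (L/R per hop): 0.0146119, 1.6e-05 ms; sum = 0.0146279 ms.
Propagation delays (d/s per hop): 120, 0.00104762 ms; sum = 120.001 ms.
End-to-end = 120.0 ms.

120.0 ms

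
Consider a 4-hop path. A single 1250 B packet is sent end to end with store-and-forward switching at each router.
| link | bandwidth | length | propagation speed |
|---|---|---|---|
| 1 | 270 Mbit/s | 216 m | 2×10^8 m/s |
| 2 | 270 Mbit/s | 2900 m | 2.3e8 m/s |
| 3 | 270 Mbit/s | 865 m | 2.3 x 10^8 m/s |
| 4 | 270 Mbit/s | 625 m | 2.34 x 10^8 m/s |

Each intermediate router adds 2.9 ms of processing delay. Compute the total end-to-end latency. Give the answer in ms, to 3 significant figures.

8.87 ms

L = 1250 × 8 = 10000 bits.
Transmission delay per hop = L/R = 10000/270000000 = 0.037037 ms; 4 hops → 0.148148 ms.
Propagation delays (d/s per hop): 0.00108, 0.0126087, 0.00376087, 0.00267094 ms; sum = 0.0201205 ms.
Processing at 3 router(s): 3 × 2.9 ms = 8.7 ms.
End-to-end = 8.87 ms.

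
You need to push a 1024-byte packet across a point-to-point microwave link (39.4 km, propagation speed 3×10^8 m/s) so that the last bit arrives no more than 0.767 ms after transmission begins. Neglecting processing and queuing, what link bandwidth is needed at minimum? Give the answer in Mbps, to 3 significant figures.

12.9 Mbps

L = 8192 bits.
Propagation delay = 39400 / 300000000 = 0.131333 ms.
Transmission budget = 0.767 − 0.131333 = 0.635667 ms.
R ≥ L / t_tx = 8192 bits / 0.000635667 s = 12.9 Mbps.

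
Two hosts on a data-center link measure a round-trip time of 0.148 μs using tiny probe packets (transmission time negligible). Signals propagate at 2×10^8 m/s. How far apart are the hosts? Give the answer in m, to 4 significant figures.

14.80 m

One-way propagation = RTT/2 = 0.074 μs.
d = s × t = 200000000 × 7.4e-08 = 14.80 m.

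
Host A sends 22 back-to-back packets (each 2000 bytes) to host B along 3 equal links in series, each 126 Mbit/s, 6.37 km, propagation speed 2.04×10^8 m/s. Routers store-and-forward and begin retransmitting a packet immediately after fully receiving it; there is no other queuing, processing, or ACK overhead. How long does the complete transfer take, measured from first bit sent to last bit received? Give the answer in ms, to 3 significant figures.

Per-hop transmission t_tx = L/R = 16000/126000000 = 0.126984 ms.
Per-hop propagation t_prop = 6370/204000000 = 0.0312255 ms.
Pipeline fill: first packet needs 3·t_tx to clear all hops; remaining 21 packets each add one t_tx.
Total = (3+22-1)·t_tx + 3·t_prop = 24·0.126984 + 3·0.0312255 = 3.14 ms.

3.14 ms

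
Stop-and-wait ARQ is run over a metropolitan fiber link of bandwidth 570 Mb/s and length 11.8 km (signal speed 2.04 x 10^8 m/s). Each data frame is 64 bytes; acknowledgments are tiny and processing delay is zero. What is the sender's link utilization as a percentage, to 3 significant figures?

0.770 %

t_tx = L/R = 512/570000000 = 8.98246e-07 s.
t_prop = 11800/204000000 = 5.78431e-05 s; RTT = 0.000115686 s.
Cycle = t_tx + RTT = 0.000116585 s.
Utilization = t_tx / cycle = 8.98246e-07/0.000116585 = 0.770 %.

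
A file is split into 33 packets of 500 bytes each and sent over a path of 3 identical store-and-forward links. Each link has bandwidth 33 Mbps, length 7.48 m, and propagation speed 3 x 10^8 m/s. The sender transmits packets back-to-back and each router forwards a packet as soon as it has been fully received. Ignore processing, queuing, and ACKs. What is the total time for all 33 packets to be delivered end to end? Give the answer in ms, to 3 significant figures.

4.24 ms

Per-hop transmission t_tx = L/R = 4000/33000000 = 0.121212 ms.
Per-hop propagation t_prop = 7.48/300000000 = 2.49333e-05 ms.
Pipeline fill: first packet needs 3·t_tx to clear all hops; remaining 32 packets each add one t_tx.
Total = (3+33-1)·t_tx + 3·t_prop = 35·0.121212 + 3·2.49333e-05 = 4.24 ms.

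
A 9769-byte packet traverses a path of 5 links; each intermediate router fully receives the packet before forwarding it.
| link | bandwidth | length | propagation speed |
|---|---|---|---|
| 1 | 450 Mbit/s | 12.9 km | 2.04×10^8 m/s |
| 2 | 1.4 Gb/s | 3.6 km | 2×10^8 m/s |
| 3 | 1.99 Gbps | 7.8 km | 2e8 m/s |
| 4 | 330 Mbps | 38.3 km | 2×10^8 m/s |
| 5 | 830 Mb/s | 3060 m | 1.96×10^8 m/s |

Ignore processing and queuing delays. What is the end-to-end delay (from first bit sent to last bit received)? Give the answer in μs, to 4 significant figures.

L = 9769 × 8 = 78152 bits.
Transmission delays (L/R per hop): 173.671, 55.8229, 39.2724, 236.824, 94.159 μs; sum = 599.75 μs.
Propagation delays (d/s per hop): 63.2353, 18, 39, 191.5, 15.6122 μs; sum = 327.348 μs.
End-to-end = 927.1 μs.

927.1 μs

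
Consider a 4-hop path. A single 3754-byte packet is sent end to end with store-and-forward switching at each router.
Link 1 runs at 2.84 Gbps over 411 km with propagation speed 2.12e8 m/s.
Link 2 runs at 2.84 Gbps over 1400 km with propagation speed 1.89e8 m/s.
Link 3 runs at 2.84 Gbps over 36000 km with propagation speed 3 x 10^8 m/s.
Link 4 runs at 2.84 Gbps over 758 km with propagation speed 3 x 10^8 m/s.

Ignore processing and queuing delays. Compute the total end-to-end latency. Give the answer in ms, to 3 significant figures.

132 ms

L = 3754 × 8 = 30032 bits.
Transmission delay per hop = L/R = 30032/2840000000 = 0.0105746 ms; 4 hops → 0.0422986 ms.
Propagation delays (d/s per hop): 1.93868, 7.40741, 120, 2.52667 ms; sum = 131.873 ms.
End-to-end = 132 ms.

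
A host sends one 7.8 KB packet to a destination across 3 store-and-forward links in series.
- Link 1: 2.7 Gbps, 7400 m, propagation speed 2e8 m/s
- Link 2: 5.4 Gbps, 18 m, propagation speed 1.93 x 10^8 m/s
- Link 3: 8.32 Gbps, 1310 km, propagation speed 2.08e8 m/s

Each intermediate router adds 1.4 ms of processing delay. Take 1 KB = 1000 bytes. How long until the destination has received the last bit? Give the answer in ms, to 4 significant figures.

9.177 ms

L = 62400 bits.
Transmission delays (L/R per hop): 0.0231111, 0.0115556, 0.0075 ms; sum = 0.0421667 ms.
Propagation delays (d/s per hop): 0.037, 9.32642e-05, 6.29808 ms; sum = 6.33517 ms.
Processing at 2 router(s): 2 × 1.4 ms = 2.8 ms.
End-to-end = 9.177 ms.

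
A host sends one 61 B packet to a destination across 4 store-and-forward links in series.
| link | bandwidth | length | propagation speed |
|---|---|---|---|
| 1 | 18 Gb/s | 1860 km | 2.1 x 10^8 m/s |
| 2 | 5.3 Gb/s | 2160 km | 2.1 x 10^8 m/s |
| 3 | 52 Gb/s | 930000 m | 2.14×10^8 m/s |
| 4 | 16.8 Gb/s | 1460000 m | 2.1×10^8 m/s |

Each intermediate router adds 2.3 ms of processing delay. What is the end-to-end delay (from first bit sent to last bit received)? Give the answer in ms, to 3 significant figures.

37.3 ms

L = 61 × 8 = 488 bits.
Transmission delays (L/R per hop): 2.71111e-05, 9.20755e-05, 9.38462e-06, 2.90476e-05 ms; sum = 0.000157619 ms.
Propagation delays (d/s per hop): 8.85714, 10.2857, 4.34579, 6.95238 ms; sum = 30.441 ms.
Processing at 3 router(s): 3 × 2.3 ms = 6.9 ms.
End-to-end = 37.3 ms.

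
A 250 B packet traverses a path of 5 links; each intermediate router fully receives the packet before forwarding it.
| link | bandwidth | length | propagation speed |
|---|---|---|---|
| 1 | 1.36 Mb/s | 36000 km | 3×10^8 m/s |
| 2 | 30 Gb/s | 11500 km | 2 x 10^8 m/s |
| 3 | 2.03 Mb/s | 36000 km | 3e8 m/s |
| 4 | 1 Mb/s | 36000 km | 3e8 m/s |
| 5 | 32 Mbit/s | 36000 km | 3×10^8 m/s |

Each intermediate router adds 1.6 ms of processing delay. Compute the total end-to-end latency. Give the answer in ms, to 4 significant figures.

548.4 ms

L = 250 × 8 = 2000 bits.
Transmission delays (L/R per hop): 1.47059, 6.66667e-05, 0.985222, 2, 0.0625 ms; sum = 4.51838 ms.
Propagation delays (d/s per hop): 120, 57.5, 120, 120, 120 ms; sum = 537.5 ms.
Processing at 4 router(s): 4 × 1.6 ms = 6.4 ms.
End-to-end = 548.4 ms.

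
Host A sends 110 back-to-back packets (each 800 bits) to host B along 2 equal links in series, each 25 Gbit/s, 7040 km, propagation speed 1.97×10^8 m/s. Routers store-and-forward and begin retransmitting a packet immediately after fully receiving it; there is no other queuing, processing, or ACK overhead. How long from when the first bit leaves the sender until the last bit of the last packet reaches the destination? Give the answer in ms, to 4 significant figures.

Per-hop transmission t_tx = L/R = 800/25000000000 = 3.2e-05 ms.
Per-hop propagation t_prop = 7040000/197000000 = 35.736 ms.
Pipeline fill: first packet needs 2·t_tx to clear all hops; remaining 109 packets each add one t_tx.
Total = (2+110-1)·t_tx + 2·t_prop = 111·3.2e-05 + 2·35.736 = 71.48 ms.

71.48 ms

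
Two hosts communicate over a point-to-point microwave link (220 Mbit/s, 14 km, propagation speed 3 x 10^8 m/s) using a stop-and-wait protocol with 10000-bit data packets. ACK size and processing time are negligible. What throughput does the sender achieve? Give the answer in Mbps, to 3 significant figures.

72.1 Mbps

t_tx = L/R = 10000/220000000 = 4.54545e-05 s.
t_prop = 14000/300000000 = 4.66667e-05 s; RTT = 9.33333e-05 s.
Cycle = t_tx + RTT = 0.000138788 s.
Throughput = L / cycle = 10000 / 0.000138788 = 72.1 Mbps.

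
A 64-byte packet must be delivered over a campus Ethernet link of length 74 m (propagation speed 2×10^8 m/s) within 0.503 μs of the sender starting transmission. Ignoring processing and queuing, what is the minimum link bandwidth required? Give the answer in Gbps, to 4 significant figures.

3.850 Gbps

L = 512 bits.
Propagation delay = 74 / 200000000 = 0.37 μs.
Transmission budget = 0.503 − 0.37 = 0.133 μs.
R ≥ L / t_tx = 512 bits / 1.33e-07 s = 3.850 Gbps.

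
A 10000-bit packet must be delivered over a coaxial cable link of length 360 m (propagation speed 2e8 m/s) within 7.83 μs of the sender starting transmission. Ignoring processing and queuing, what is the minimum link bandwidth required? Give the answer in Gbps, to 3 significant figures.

1.66 Gbps

Propagation delay = 360 / 200000000 = 1.8 μs.
Transmission budget = 7.83 − 1.8 = 6.03 μs.
R ≥ L / t_tx = 10000 bits / 6.03e-06 s = 1.66 Gbps.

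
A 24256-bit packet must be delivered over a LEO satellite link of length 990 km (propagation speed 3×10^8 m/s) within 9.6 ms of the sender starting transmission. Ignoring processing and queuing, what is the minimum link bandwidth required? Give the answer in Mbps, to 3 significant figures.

3.85 Mbps

Propagation delay = 990000 / 300000000 = 3.3 ms.
Transmission budget = 9.6 − 3.3 = 6.3 ms.
R ≥ L / t_tx = 24256 bits / 0.0063 s = 3.85 Mbps.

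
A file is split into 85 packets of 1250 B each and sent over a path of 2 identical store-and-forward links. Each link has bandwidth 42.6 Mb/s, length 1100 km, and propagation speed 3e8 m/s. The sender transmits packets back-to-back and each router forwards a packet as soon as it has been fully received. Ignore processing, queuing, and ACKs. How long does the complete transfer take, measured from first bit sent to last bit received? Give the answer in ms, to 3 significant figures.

27.5 ms

Per-hop transmission t_tx = L/R = 10000/42600000 = 0.234742 ms.
Per-hop propagation t_prop = 1100000/300000000 = 3.66667 ms.
Pipeline fill: first packet needs 2·t_tx to clear all hops; remaining 84 packets each add one t_tx.
Total = (2+85-1)·t_tx + 2·t_prop = 86·0.234742 + 2·3.66667 = 27.5 ms.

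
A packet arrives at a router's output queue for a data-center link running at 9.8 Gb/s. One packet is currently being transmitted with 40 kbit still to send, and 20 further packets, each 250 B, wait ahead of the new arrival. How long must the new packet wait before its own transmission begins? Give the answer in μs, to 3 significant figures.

Each queued packet: L/R = 2000/9800000000 = 0.204082 μs.
20 queued → 4.08163 μs.
Plus remaining 40000 bits of current packet: 4.08163 μs.
Queuing delay = 8.16 μs.

8.16 μs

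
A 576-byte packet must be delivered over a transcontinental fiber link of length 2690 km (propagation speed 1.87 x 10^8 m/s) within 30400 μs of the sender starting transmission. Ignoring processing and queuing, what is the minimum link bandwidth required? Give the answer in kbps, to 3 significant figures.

L = 4608 bits.
Propagation delay = 2690000 / 187000000 = 14385 μs.
Transmission budget = 30400 − 14385 = 16015 μs.
R ≥ L / t_tx = 4608 bits / 0.016015 s = 288 kbps.

288 kbps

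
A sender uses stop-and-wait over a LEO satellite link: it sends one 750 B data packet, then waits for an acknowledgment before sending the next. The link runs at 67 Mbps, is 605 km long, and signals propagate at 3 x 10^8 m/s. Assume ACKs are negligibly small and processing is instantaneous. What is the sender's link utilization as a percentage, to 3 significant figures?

t_tx = L/R = 6000/67000000 = 8.95522e-05 s.
t_prop = 605000/300000000 = 0.00201667 s; RTT = 0.00403333 s.
Cycle = t_tx + RTT = 0.00412289 s.
Utilization = t_tx / cycle = 8.95522e-05/0.00412289 = 2.17 %.

2.17 %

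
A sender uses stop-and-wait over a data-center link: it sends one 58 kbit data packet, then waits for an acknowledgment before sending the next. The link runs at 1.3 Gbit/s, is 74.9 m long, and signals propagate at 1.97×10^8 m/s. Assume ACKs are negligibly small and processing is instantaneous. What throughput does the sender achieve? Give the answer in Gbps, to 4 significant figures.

t_tx = L/R = 58000/1300000000 = 4.46154e-05 s.
t_prop = 74.9/197000000 = 3.80203e-07 s; RTT = 7.60406e-07 s.
Cycle = t_tx + RTT = 4.53758e-05 s.
Throughput = L / cycle = 58000 / 4.53758e-05 = 1.278 Gbps.

1.278 Gbps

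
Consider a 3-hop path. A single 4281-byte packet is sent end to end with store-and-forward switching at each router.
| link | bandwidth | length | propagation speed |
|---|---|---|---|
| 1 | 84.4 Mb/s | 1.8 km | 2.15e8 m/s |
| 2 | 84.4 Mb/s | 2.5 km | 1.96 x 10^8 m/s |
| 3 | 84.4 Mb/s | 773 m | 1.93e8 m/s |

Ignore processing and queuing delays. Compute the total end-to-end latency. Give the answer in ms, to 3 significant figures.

L = 4281 × 8 = 34248 bits.
Transmission delay per hop = L/R = 34248/84400000 = 0.405782 ms; 3 hops → 1.21735 ms.
Propagation delays (d/s per hop): 0.00837209, 0.0127551, 0.00400518 ms; sum = 0.0251324 ms.
End-to-end = 1.24 ms.

1.24 ms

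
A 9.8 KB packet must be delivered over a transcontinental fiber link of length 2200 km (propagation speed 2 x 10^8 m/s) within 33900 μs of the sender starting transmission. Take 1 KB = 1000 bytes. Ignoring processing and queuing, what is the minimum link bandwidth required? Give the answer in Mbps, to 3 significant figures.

L = 78400 bits.
Propagation delay = 2200000 / 200000000 = 11000 μs.
Transmission budget = 33900 − 11000 = 22900 μs.
R ≥ L / t_tx = 78400 bits / 0.0229 s = 3.42 Mbps.

3.42 Mbps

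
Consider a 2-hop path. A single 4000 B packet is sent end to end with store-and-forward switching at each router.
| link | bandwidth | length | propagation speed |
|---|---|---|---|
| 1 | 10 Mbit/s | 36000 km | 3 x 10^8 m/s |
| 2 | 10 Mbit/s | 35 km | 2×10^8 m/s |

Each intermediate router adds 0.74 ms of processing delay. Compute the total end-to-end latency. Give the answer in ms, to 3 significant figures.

127 ms

L = 4000 × 8 = 32000 bits.
Transmission delay per hop = L/R = 32000/10000000 = 3.2 ms; 2 hops → 6.4 ms.
Propagation delays (d/s per hop): 120, 0.175 ms; sum = 120.175 ms.
Processing at 1 router(s): 1 × 0.74 ms = 0.74 ms.
End-to-end = 127 ms.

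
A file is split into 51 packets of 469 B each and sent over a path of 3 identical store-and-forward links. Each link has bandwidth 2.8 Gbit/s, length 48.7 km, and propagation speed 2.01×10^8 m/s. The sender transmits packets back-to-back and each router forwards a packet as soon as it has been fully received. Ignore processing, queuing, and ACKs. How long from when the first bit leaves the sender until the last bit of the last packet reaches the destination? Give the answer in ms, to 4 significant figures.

0.7979 ms

Per-hop transmission t_tx = L/R = 3752/2800000000 = 0.00134 ms.
Per-hop propagation t_prop = 48700/2.01e+08 = 0.242289 ms.
Pipeline fill: first packet needs 3·t_tx to clear all hops; remaining 50 packets each add one t_tx.
Total = (3+51-1)·t_tx + 3·t_prop = 53·0.00134 + 3·0.242289 = 0.7979 ms.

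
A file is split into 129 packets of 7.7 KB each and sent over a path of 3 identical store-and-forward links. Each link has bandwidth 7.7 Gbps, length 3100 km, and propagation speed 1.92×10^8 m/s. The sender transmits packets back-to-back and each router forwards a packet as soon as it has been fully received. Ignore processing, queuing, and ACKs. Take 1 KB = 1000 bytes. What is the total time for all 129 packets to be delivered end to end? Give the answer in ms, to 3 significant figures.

49.5 ms

Per-hop transmission t_tx = L/R = 61600/7700000000 = 0.008 ms.
Per-hop propagation t_prop = 3100000/192000000 = 16.1458 ms.
Pipeline fill: first packet needs 3·t_tx to clear all hops; remaining 128 packets each add one t_tx.
Total = (3+129-1)·t_tx + 3·t_prop = 131·0.008 + 3·16.1458 = 49.5 ms.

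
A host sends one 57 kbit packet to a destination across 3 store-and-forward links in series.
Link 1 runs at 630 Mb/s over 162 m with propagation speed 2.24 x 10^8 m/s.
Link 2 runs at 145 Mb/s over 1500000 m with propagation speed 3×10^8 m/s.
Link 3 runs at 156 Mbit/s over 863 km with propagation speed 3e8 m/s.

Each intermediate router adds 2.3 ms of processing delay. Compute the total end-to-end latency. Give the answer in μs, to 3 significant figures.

13300 μs

L = 57000 bits.
Transmission delays (L/R per hop): 90.4762, 393.103, 365.385 μs; sum = 848.964 μs.
Propagation delays (d/s per hop): 0.723214, 5000, 2876.67 μs; sum = 7877.39 μs.
Processing at 2 router(s): 2 × 2.3 ms = 4600 μs.
End-to-end = 13300 μs.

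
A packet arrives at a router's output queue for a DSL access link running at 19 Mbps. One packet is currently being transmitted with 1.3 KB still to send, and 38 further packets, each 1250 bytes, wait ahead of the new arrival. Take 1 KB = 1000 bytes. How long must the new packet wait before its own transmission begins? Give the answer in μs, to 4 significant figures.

Each queued packet: L/R = 10000/19000000 = 526.316 μs.
38 queued → 20000 μs.
Plus remaining 10400 bits of current packet: 547.368 μs.
Queuing delay = 20550 μs.

20550 μs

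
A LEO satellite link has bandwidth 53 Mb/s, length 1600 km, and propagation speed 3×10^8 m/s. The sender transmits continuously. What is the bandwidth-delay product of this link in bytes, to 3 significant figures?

35300 bytes

Propagation delay = 1600000 / 300000000 = 0.00533333 s.
BDP = R × t_prop = 53000000 × 0.00533333 = 282667 bits.
In bytes: 282667/8 = 35300 bytes.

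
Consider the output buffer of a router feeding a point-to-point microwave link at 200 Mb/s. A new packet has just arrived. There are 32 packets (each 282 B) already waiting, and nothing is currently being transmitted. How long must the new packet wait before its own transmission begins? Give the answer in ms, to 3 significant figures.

0.361 ms

Each queued packet: L/R = 2256/200000000 = 0.01128 ms.
32 queued → 0.36096 ms.
Queuing delay = 0.361 ms.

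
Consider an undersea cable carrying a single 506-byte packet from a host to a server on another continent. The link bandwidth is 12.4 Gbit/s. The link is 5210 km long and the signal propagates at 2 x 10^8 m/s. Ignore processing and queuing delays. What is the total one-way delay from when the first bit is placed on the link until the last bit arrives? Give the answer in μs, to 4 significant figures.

26050 μs

L = 506 × 8 = 4048 bits.
Transmission delay = L/R = 4048 / 12400000000 = 0.326452 μs.
Propagation delay = d/s = 5210000 m / 200000000 m/s = 26050 μs.
Total = 26050 μs.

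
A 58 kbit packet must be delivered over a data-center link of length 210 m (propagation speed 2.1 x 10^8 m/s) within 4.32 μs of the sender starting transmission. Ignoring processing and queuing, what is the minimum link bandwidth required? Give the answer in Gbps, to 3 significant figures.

17.5 Gbps

Propagation delay = 210 / 210000000 = 1 μs.
Transmission budget = 4.32 − 1 = 3.32 μs.
R ≥ L / t_tx = 58000 bits / 3.32e-06 s = 17.5 Gbps.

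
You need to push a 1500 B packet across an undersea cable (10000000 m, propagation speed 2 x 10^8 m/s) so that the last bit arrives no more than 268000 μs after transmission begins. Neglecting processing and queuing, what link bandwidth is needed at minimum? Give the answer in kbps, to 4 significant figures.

55.05 kbps

L = 12000 bits.
Propagation delay = 10000000 / 200000000 = 50000 μs.
Transmission budget = 268000 − 50000 = 218000 μs.
R ≥ L / t_tx = 12000 bits / 0.218 s = 55.05 kbps.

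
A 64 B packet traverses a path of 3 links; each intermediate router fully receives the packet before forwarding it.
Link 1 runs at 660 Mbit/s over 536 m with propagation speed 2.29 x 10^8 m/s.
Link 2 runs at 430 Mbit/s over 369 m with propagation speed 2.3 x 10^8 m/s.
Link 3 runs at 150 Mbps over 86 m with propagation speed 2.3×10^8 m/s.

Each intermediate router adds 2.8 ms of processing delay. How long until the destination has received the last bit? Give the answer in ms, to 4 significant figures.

5.610 ms

L = 64 × 8 = 512 bits.
Transmission delays (L/R per hop): 0.000775758, 0.0011907, 0.00341333 ms; sum = 0.00537979 ms.
Propagation delays (d/s per hop): 0.00234061, 0.00160435, 0.000373913 ms; sum = 0.00431887 ms.
Processing at 2 router(s): 2 × 2.8 ms = 5.6 ms.
End-to-end = 5.610 ms.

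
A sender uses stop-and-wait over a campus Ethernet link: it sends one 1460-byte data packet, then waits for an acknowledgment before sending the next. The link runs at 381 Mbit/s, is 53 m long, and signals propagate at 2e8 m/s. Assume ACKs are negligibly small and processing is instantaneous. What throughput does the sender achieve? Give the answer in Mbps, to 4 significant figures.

t_tx = L/R = 11680/381000000 = 3.06562e-05 s.
t_prop = 53/200000000 = 2.65e-07 s; RTT = 5.3e-07 s.
Cycle = t_tx + RTT = 3.11862e-05 s.
Throughput = L / cycle = 11680 / 3.11862e-05 = 374.5 Mbps.

374.5 Mbps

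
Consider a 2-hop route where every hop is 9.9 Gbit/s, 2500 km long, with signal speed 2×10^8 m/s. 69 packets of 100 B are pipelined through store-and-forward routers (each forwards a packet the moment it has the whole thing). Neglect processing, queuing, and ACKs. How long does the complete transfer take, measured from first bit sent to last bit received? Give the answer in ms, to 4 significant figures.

25.01 ms

Per-hop transmission t_tx = L/R = 800/9900000000 = 8.08081e-05 ms.
Per-hop propagation t_prop = 2500000/200000000 = 12.5 ms.
Pipeline fill: first packet needs 2·t_tx to clear all hops; remaining 68 packets each add one t_tx.
Total = (2+69-1)·t_tx + 2·t_prop = 70·8.08081e-05 + 2·12.5 = 25.01 ms.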